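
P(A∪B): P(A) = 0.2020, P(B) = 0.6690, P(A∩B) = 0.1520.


P(A∪B) = 0.2020 + 0.6690 - 0.1520
= 0.8710 - 0.1520
= 0.7190

P(A∪B) = 0.7190


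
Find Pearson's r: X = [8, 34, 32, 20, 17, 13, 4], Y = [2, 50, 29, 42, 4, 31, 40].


Mean X = 18.2857, Mean Y = 28.2857
SD X = 10.538559, SD Y = 17.260312
Cov = 70.632653
r = 70.632653/(10.538559*17.260312) = 0.3883

r = 0.3883


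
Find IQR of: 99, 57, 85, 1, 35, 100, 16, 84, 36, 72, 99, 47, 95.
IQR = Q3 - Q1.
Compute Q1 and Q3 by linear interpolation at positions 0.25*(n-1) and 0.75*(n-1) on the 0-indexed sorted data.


Sorted: 1, 16, 35, 36, 47, 57, 72, 84, 85, 95, 99, 99, 100
Q1 (25th %ile) = 36.0000
Q3 (75th %ile) = 95.0000
IQR = 95.0000 - 36.0000 = 59.0000

IQR = 59.0000


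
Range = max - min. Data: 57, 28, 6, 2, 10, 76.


Max = 76, Min = 2
Range = 76 - 2 = 74

Range = 74


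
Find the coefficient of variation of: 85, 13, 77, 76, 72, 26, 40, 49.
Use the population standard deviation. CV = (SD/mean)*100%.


Mean = 54.7500
SD = 24.9487
CV = (24.9487/54.7500)*100 = 45.5684%

CV = 45.5684%


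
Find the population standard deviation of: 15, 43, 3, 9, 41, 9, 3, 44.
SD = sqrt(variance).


Mean = 20.8750
Variance = 298.1094
SD = sqrt(298.1094) = 17.2658

SD = 17.2658


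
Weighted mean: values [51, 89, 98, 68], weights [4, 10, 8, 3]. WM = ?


Numerator = 51*4 + 89*10 + 98*8 + 68*3 = 2082
Denominator = 4 + 10 + 8 + 3 = 25
WM = 2082/25 = 83.2800

WM = 83.2800


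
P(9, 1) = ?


P(9,1) = 9!/8!
= 362880/40320
= 9

P(9,1) = 9


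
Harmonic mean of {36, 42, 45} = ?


Sum of reciprocals = 1/36 + 1/42 + 1/45 = 0.073810
HM = 3/0.073810 = 40.6452

HM = 40.6452


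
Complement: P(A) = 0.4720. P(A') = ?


P(not A) = 1 - 0.4720 = 0.5280

P(not A) = 0.5280


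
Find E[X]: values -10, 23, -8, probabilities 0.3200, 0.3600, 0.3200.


E[X] = -10*0.3200 + 23*0.3600 - 8*0.3200
= -3.2000 + 8.2800 - 2.5600
= 2.5200

E[X] = 2.5200


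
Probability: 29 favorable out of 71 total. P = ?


P = 29/71 = 0.4085

P = 0.4085


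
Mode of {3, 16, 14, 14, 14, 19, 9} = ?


Frequencies: 3:1, 9:1, 14:3, 16:1, 19:1
Max frequency = 3
Mode = 14

Mode = 14


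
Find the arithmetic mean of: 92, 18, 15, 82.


Sum = 92 + 18 + 15 + 82 = 207
n = 4
Mean = 207/4 = 51.7500

Mean = 51.7500


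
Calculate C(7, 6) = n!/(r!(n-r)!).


C(7,6) = 7!/(6! × 1!)
= 5040/(720 × 1)
= 7

C(7,6) = 7


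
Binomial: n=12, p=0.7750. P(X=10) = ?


C(12,10) = 66
p^10 = 0.078166
(1-p)^2 = 0.050625
P = 66 * 0.078166 * 0.050625 = 0.2612

P(X=10) = 0.2612


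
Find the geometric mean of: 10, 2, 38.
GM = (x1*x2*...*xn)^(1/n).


Product = 10 × 2 × 38 = 760
GM = 760^(1/3) = 9.1258

GM = 9.1258


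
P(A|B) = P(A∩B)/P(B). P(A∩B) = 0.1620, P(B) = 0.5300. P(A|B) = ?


P(A|B) = 0.1620/0.5300 = 0.3057

P(A|B) = 0.3057


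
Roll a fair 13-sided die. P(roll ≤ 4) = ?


Favorable outcomes (roll ≤ 4): 4
Total outcomes = 13
P = 4/13 = 0.3077

P = 0.3077


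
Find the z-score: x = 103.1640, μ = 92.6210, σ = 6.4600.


z = (103.1640 - 92.6210)/6.4600
= 10.5430/6.4600
= 1.6320

z = 1.6320


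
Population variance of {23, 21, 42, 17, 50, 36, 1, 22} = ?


Mean = 26.5000
Squared deviations: 12.2500, 30.2500, 240.2500, 90.2500, 552.2500, 90.2500, 650.2500, 20.2500
Sum = 1686.0000
Variance = 1686.0000/8 = 210.7500

Variance = 210.7500


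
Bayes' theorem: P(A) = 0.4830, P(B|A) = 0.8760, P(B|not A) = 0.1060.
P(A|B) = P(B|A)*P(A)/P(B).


P(B) = P(B|A)*P(A) + P(B|A')*P(A')
= 0.8760*0.4830 + 0.1060*0.5170
= 0.423108 + 0.054802 = 0.477910
P(A|B) = 0.423108/0.477910 = 0.8853

P(A|B) = 0.8853


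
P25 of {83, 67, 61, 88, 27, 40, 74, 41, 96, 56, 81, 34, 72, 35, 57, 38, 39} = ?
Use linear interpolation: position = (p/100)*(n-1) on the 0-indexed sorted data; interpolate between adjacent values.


Sorted: 27, 34, 35, 38, 39, 40, 41, 56, 57, 61, 67, 72, 74, 81, 83, 88, 96
n = 17
Index = 25/100 * 16 = 4.0000
Lower = data[4] = 39, Upper = data[5] = 40
P25 = 39 + 0*(1) = 39.0000

P25 = 39.0000


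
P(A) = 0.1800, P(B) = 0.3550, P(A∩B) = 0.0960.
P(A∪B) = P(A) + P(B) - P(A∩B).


P(A∪B) = 0.1800 + 0.3550 - 0.0960
= 0.5350 - 0.0960
= 0.4390

P(A∪B) = 0.4390


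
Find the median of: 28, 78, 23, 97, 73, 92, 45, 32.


Sorted: 23, 28, 32, 45, 73, 78, 92, 97
n = 8 (even)
Middle values: 45 and 73
Median = (45+73)/2 = 59.0000

Median = 59.0000


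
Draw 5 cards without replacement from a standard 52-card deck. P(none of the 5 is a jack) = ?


P(no jacks) = (48/52) × (47/51) × (46/50) × (45/49) × (44/48)
= 0.6588

P = 0.6588


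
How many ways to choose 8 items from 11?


C(11,8) = 11!/(8! × 3!)
= 39916800/(40320 × 6)
= 165

C(11,8) = 165


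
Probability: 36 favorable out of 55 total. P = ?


P = 36/55 = 0.6545

P = 0.6545


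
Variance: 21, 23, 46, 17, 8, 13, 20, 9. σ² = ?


Mean = 19.6250
Squared deviations: 1.8906, 11.3906, 695.6406, 6.8906, 135.1406, 43.8906, 0.1406, 112.8906
Sum = 1007.8750
Variance = 1007.8750/8 = 125.9844

Variance = 125.9844


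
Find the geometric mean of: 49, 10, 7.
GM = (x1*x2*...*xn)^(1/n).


Product = 49 × 10 × 7 = 3430
GM = 3430^(1/3) = 15.0810

GM = 15.0810


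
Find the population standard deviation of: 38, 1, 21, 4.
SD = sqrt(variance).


Mean = 16.0000
Variance = 219.5000
SD = sqrt(219.5000) = 14.8155

SD = 14.8155


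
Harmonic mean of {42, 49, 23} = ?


Sum of reciprocals = 1/42 + 1/49 + 1/23 = 0.087696
HM = 3/0.087696 = 34.2091

HM = 34.2091


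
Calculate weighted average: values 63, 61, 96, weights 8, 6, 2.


Numerator = 63*8 + 61*6 + 96*2 = 1062
Denominator = 8 + 6 + 2 = 16
WM = 1062/16 = 66.3750

WM = 66.3750


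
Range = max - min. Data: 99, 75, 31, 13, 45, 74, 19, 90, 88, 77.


Max = 99, Min = 13
Range = 99 - 13 = 86

Range = 86


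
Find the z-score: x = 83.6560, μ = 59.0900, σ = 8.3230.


z = (83.6560 - 59.0900)/8.3230
= 24.5660/8.3230
= 2.9516

z = 2.9516


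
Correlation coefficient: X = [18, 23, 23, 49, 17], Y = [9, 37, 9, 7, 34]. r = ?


Mean X = 26.0000, Mean Y = 19.2000
SD X = 11.764353, SD Y = 13.362634
Cov = -71.000000
r = -71.000000/(11.764353*13.362634) = -0.4516

r = -0.4516


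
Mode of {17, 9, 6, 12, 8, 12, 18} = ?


Frequencies: 6:1, 8:1, 9:1, 12:2, 17:1, 18:1
Max frequency = 2
Mode = 12

Mode = 12


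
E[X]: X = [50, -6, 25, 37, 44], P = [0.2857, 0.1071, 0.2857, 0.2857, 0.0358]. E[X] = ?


E[X] = 50*0.2857 - 6*0.1071 + 25*0.2857 + 37*0.2857 + 44*0.0358
= 14.2850 - 0.6426 + 7.1425 + 10.5709 + 1.5752
= 32.9310

E[X] = 32.9310


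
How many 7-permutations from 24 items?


P(24,7) = 24!/17!
= 620448401733239439360000/355687428096000
= 1744364160

P(24,7) = 1744364160


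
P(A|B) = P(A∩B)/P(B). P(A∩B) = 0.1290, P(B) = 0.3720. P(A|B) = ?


P(A|B) = 0.1290/0.3720 = 0.3468

P(A|B) = 0.3468


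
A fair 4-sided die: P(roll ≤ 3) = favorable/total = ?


Favorable outcomes (roll ≤ 3): 3
Total outcomes = 4
P = 3/4 = 0.7500

P = 0.7500


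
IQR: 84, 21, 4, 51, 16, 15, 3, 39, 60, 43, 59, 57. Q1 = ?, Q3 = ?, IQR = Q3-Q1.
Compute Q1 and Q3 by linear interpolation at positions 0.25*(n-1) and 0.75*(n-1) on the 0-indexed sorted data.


Sorted: 3, 4, 15, 16, 21, 39, 43, 51, 57, 59, 60, 84
Q1 (25th %ile) = 15.7500
Q3 (75th %ile) = 57.5000
IQR = 57.5000 - 15.7500 = 41.7500

IQR = 41.7500


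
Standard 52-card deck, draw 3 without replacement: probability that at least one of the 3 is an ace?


P(at least one) = 1 - P(none)
P(none) = (48/52) × (47/51) × (46/50) = 0.782624
P(at least one) = 1 - 0.782624 = 0.2174

P = 0.2174


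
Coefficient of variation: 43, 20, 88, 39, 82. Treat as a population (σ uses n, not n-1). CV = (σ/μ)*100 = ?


Mean = 54.4000
SD = 26.2343
CV = (26.2343/54.4000)*100 = 48.2249%

CV = 48.2249%


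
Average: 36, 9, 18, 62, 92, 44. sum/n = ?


Sum = 36 + 9 + 18 + 62 + 92 + 44 = 261
n = 6
Mean = 261/6 = 43.5000

Mean = 43.5000


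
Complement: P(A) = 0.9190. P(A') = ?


P(not A) = 1 - 0.9190 = 0.0810

P(not A) = 0.0810


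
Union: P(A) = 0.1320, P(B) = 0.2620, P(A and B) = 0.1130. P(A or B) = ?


P(A∪B) = 0.1320 + 0.2620 - 0.1130
= 0.3940 - 0.1130
= 0.2810

P(A∪B) = 0.2810


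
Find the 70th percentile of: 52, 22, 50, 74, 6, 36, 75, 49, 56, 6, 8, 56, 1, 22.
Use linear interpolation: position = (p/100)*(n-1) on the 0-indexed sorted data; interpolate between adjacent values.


Sorted: 1, 6, 6, 8, 22, 22, 36, 49, 50, 52, 56, 56, 74, 75
n = 14
Index = 70/100 * 13 = 9.1000
Lower = data[9] = 52, Upper = data[10] = 56
P70 = 52 + 0.1000*(4) = 52.4000

P70 = 52.4000


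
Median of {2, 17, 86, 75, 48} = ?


Sorted: 2, 17, 48, 75, 86
n = 5 (odd)
Middle value = 48

Median = 48


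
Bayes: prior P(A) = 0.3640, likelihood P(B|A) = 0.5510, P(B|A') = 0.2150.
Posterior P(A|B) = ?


P(B) = P(B|A)*P(A) + P(B|A')*P(A')
= 0.5510*0.3640 + 0.2150*0.6360
= 0.200564 + 0.136740 = 0.337304
P(A|B) = 0.200564/0.337304 = 0.5946

P(A|B) = 0.5946


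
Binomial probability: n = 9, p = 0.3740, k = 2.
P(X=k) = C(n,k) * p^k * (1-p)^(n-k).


C(9,2) = 36
p^2 = 0.139876
(1-p)^7 = 0.037672
P = 36 * 0.139876 * 0.037672 = 0.1897

P(X=2) = 0.1897


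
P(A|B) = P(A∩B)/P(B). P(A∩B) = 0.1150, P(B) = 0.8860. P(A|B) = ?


P(A|B) = 0.1150/0.8860 = 0.1298

P(A|B) = 0.1298


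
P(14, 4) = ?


P(14,4) = 14!/10!
= 87178291200/3628800
= 24024

P(14,4) = 24024


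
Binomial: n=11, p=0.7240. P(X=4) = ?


C(11,4) = 330
p^4 = 0.274760
(1-p)^7 = 0.000122
P = 330 * 0.274760 * 0.000122 = 0.0111

P(X=4) = 0.0111


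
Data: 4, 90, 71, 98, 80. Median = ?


Sorted: 4, 71, 80, 90, 98
n = 5 (odd)
Middle value = 80

Median = 80


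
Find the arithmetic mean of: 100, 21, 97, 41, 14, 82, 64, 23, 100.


Sum = 100 + 21 + 97 + 41 + 14 + 82 + 64 + 23 + 100 = 542
n = 9
Mean = 542/9 = 60.2222

Mean = 60.2222


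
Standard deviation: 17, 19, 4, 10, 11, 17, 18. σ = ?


Mean = 13.7143
Variance = 26.2041
SD = sqrt(26.2041) = 5.1190

SD = 5.1190


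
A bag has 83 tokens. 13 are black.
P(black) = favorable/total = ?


P = 13/83 = 0.1566

P = 0.1566


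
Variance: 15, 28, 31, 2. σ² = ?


Mean = 19.0000
Squared deviations: 16.0000, 81.0000, 144.0000, 289.0000
Sum = 530.0000
Variance = 530.0000/4 = 132.5000

Variance = 132.5000


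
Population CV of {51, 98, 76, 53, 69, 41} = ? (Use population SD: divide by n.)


Mean = 64.6667
SD = 18.8915
CV = (18.8915/64.6667)*100 = 29.2137%

CV = 29.2137%


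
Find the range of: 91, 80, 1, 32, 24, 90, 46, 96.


Max = 96, Min = 1
Range = 96 - 1 = 95

Range = 95


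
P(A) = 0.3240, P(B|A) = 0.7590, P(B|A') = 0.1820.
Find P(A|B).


P(B) = P(B|A)*P(A) + P(B|A')*P(A')
= 0.7590*0.3240 + 0.1820*0.6760
= 0.245916 + 0.123032 = 0.368948
P(A|B) = 0.245916/0.368948 = 0.6665

P(A|B) = 0.6665


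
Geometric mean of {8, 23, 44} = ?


Product = 8 × 23 × 44 = 8096
GM = 8096^(1/3) = 20.0797

GM = 20.0797


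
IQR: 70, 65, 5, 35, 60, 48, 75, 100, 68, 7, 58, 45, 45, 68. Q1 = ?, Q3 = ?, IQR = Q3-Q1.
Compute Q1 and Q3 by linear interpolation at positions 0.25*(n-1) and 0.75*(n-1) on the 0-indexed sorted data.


Sorted: 5, 7, 35, 45, 45, 48, 58, 60, 65, 68, 68, 70, 75, 100
Q1 (25th %ile) = 45.0000
Q3 (75th %ile) = 68.0000
IQR = 68.0000 - 45.0000 = 23.0000

IQR = 23.0000


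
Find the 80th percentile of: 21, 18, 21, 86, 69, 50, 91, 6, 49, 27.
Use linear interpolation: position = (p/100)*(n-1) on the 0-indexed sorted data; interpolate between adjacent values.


Sorted: 6, 18, 21, 21, 27, 49, 50, 69, 86, 91
n = 10
Index = 80/100 * 9 = 7.2000
Lower = data[7] = 69, Upper = data[8] = 86
P80 = 69 + 0.2000*(17) = 72.4000

P80 = 72.4000


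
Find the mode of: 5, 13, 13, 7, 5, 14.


Frequencies: 5:2, 7:1, 13:2, 14:1
Max frequency = 2
Mode = 5, 13

Mode = 5, 13


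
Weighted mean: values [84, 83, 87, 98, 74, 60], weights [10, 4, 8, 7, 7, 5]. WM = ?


Numerator = 84*10 + 83*4 + 87*8 + 98*7 + 74*7 + 60*5 = 3372
Denominator = 10 + 4 + 8 + 7 + 7 + 5 = 41
WM = 3372/41 = 82.2439

WM = 82.2439


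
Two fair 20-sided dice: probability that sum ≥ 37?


Total outcomes = 20×20 = 400
Favorable (sum ≥ 37): 10
P = 10/400 = 0.0250

P = 0.0250


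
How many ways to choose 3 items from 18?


C(18,3) = 18!/(3! × 15!)
= 6402373705728000/(6 × 1307674368000)
= 816

C(18,3) = 816


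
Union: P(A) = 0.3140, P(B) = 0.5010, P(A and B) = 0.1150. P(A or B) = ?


P(A∪B) = 0.3140 + 0.5010 - 0.1150
= 0.8150 - 0.1150
= 0.7000

P(A∪B) = 0.7000


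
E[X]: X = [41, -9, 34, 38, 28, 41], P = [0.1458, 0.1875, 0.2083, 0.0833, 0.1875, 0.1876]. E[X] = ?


E[X] = 41*0.1458 - 9*0.1875 + 34*0.2083 + 38*0.0833 + 28*0.1875 + 41*0.1876
= 5.9778 - 1.6875 + 7.0822 + 3.1654 + 5.2500 + 7.6916
= 27.4795

E[X] = 27.4795


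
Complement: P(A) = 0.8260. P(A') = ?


P(not A) = 1 - 0.8260 = 0.1740

P(not A) = 0.1740


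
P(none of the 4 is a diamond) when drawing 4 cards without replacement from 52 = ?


P(no diamonds) = (39/52) × (38/51) × (37/50) × (36/49)
= 0.3038

P = 0.3038


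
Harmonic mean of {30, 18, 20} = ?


Sum of reciprocals = 1/30 + 1/18 + 1/20 = 0.138889
HM = 3/0.138889 = 21.6000

HM = 21.6000


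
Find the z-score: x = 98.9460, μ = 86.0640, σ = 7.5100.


z = (98.9460 - 86.0640)/7.5100
= 12.8820/7.5100
= 1.7153

z = 1.7153


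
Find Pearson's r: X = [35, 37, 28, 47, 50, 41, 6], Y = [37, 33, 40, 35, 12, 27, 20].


Mean X = 34.8571, Mean Y = 29.1429
SD X = 13.621711, SD Y = 9.341590
Cov = -0.408163
r = -0.408163/(13.621711*9.341590) = -0.0032

r = -0.0032


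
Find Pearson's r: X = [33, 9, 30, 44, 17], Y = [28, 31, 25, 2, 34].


Mean X = 26.6000, Mean Y = 24.0000
SD X = 12.306096, SD Y = 11.401754
Cov = -114.600000
r = -114.600000/(12.306096*11.401754) = -0.8168

r = -0.8168


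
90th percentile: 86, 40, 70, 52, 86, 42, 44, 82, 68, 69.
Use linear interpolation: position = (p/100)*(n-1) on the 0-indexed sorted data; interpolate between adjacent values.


Sorted: 40, 42, 44, 52, 68, 69, 70, 82, 86, 86
n = 10
Index = 90/100 * 9 = 8.1000
Lower = data[8] = 86, Upper = data[9] = 86
P90 = 86 + 0.1000*(0) = 86.0000

P90 = 86.0000


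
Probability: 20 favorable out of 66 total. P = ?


P = 20/66 = 0.3030

P = 0.3030


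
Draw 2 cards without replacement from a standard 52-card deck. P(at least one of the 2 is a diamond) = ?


P(at least one) = 1 - P(none)
P(none) = (39/52) × (38/51) = 0.558824
P(at least one) = 1 - 0.558824 = 0.4412

P = 0.4412


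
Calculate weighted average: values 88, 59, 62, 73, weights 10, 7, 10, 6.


Numerator = 88*10 + 59*7 + 62*10 + 73*6 = 2351
Denominator = 10 + 7 + 10 + 6 = 33
WM = 2351/33 = 71.2424

WM = 71.2424


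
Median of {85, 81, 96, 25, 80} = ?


Sorted: 25, 80, 81, 85, 96
n = 5 (odd)
Middle value = 81

Median = 81


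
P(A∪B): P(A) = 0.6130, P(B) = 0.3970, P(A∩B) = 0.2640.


P(A∪B) = 0.6130 + 0.3970 - 0.2640
= 1.0100 - 0.2640
= 0.7460

P(A∪B) = 0.7460


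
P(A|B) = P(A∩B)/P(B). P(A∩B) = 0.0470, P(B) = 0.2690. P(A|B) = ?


P(A|B) = 0.0470/0.2690 = 0.1747

P(A|B) = 0.1747


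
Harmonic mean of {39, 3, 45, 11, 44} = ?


Sum of reciprocals = 1/39 + 1/3 + 1/45 + 1/11 + 1/44 = 0.494833
HM = 5/0.494833 = 10.1044

HM = 10.1044


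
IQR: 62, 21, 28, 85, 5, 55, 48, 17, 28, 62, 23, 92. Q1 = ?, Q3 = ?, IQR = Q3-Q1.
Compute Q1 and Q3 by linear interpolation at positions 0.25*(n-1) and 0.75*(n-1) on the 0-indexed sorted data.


Sorted: 5, 17, 21, 23, 28, 28, 48, 55, 62, 62, 85, 92
Q1 (25th %ile) = 22.5000
Q3 (75th %ile) = 62.0000
IQR = 62.0000 - 22.5000 = 39.5000

IQR = 39.5000


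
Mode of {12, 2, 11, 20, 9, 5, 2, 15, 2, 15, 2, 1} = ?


Frequencies: 1:1, 2:4, 5:1, 9:1, 11:1, 12:1, 15:2, 20:1
Max frequency = 4
Mode = 2

Mode = 2


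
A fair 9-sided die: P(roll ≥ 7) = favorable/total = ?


Favorable outcomes (roll ≥ 7): 3
Total outcomes = 9
P = 3/9 = 0.3333

P = 0.3333


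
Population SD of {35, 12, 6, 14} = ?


Mean = 16.7500
Variance = 119.6875
SD = sqrt(119.6875) = 10.9402

SD = 10.9402


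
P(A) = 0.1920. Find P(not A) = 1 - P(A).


P(not A) = 1 - 0.1920 = 0.8080

P(not A) = 0.8080


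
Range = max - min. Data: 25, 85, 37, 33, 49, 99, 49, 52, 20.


Max = 99, Min = 20
Range = 99 - 20 = 79

Range = 79


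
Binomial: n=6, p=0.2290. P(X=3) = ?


C(6,3) = 20
p^3 = 0.012009
(1-p)^3 = 0.458314
P = 20 * 0.012009 * 0.458314 = 0.1101

P(X=3) = 0.1101


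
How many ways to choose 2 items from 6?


C(6,2) = 6!/(2! × 4!)
= 720/(2 × 24)
= 15

C(6,2) = 15


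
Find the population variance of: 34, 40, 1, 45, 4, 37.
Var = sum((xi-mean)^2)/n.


Mean = 26.8333
Squared deviations: 51.3611, 173.3611, 667.3611, 330.0278, 521.3611, 103.3611
Sum = 1846.8333
Variance = 1846.8333/6 = 307.8056

Variance = 307.8056


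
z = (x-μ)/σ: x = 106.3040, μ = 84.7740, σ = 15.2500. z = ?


z = (106.3040 - 84.7740)/15.2500
= 21.5300/15.2500
= 1.4118

z = 1.4118


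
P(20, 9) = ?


P(20,9) = 20!/11!
= 2432902008176640000/39916800
= 60949324800

P(20,9) = 60949324800


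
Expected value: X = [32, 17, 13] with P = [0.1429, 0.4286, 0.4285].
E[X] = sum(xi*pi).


E[X] = 32*0.1429 + 17*0.4286 + 13*0.4285
= 4.5728 + 7.2862 + 5.5705
= 17.4295

E[X] = 17.4295


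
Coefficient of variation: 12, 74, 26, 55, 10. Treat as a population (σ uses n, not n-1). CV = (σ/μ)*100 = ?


Mean = 35.4000
SD = 25.1205
CV = (25.1205/35.4000)*100 = 70.9619%

CV = 70.9619%


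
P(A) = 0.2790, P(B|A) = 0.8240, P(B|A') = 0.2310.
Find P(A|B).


P(B) = P(B|A)*P(A) + P(B|A')*P(A')
= 0.8240*0.2790 + 0.2310*0.7210
= 0.229896 + 0.166551 = 0.396447
P(A|B) = 0.229896/0.396447 = 0.5799

P(A|B) = 0.5799


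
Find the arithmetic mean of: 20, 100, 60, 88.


Sum = 20 + 100 + 60 + 88 = 268
n = 4
Mean = 268/4 = 67.0000

Mean = 67.0000


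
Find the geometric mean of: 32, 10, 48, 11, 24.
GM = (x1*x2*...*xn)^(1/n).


Product = 32 × 10 × 48 × 11 × 24 = 4055040
GM = 4055040^(1/5) = 20.9700

GM = 20.9700


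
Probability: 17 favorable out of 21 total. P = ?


P = 17/21 = 0.8095

P = 0.8095


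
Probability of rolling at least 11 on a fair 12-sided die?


Favorable outcomes (roll ≥ 11): 2
Total outcomes = 12
P = 2/12 = 0.1667

P = 0.1667


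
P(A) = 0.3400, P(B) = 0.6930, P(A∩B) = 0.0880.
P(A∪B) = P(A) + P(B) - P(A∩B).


P(A∪B) = 0.3400 + 0.6930 - 0.0880
= 1.0330 - 0.0880
= 0.9450

P(A∪B) = 0.9450


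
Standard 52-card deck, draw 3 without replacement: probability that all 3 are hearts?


P(all hearts) = (13/52) × (12/51) × (11/50)
= 0.0129

P = 0.0129


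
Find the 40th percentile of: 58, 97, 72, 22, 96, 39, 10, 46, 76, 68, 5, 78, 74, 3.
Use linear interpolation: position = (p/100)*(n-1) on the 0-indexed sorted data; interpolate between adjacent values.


Sorted: 3, 5, 10, 22, 39, 46, 58, 68, 72, 74, 76, 78, 96, 97
n = 14
Index = 40/100 * 13 = 5.2000
Lower = data[5] = 46, Upper = data[6] = 58
P40 = 46 + 0.2000*(12) = 48.4000

P40 = 48.4000


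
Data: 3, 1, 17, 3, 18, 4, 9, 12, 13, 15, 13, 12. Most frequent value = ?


Frequencies: 1:1, 3:2, 4:1, 9:1, 12:2, 13:2, 15:1, 17:1, 18:1
Max frequency = 2
Mode = 3, 12, 13

Mode = 3, 12, 13


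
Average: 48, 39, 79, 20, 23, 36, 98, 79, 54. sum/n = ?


Sum = 48 + 39 + 79 + 20 + 23 + 36 + 98 + 79 + 54 = 476
n = 9
Mean = 476/9 = 52.8889

Mean = 52.8889


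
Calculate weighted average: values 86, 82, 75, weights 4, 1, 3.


Numerator = 86*4 + 82*1 + 75*3 = 651
Denominator = 4 + 1 + 3 = 8
WM = 651/8 = 81.3750

WM = 81.3750


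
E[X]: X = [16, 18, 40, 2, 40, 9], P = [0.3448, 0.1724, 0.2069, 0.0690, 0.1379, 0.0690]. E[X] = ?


E[X] = 16*0.3448 + 18*0.1724 + 40*0.2069 + 2*0.0690 + 40*0.1379 + 9*0.0690
= 5.5168 + 3.1032 + 8.2760 + 0.1380 + 5.5160 + 0.6210
= 23.1710

E[X] = 23.1710


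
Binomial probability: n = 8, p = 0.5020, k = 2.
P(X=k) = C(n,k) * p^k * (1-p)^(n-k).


C(8,2) = 28
p^2 = 0.252004
(1-p)^6 = 0.015254
P = 28 * 0.252004 * 0.015254 = 0.1076

P(X=2) = 0.1076


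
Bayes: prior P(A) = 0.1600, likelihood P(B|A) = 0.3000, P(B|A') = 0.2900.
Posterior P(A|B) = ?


P(B) = P(B|A)*P(A) + P(B|A')*P(A')
= 0.3000*0.1600 + 0.2900*0.8400
= 0.048000 + 0.243600 = 0.291600
P(A|B) = 0.048000/0.291600 = 0.1646

P(A|B) = 0.1646


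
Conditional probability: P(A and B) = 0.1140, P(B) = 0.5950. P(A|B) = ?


P(A|B) = 0.1140/0.5950 = 0.1916

P(A|B) = 0.1916


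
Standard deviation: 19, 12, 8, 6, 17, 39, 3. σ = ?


Mean = 14.8571
Variance = 125.5510
SD = sqrt(125.5510) = 11.2050

SD = 11.2050


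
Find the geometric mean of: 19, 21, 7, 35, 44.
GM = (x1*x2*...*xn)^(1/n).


Product = 19 × 21 × 7 × 35 × 44 = 4301220
GM = 4301220^(1/5) = 21.2187

GM = 21.2187


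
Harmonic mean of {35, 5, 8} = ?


Sum of reciprocals = 1/35 + 1/5 + 1/8 = 0.353571
HM = 3/0.353571 = 8.4848

HM = 8.4848


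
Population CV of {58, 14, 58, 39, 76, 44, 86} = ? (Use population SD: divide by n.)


Mean = 53.5714
SD = 22.2445
CV = (22.2445/53.5714)*100 = 41.5230%

CV = 41.5230%


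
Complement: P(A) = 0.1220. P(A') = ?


P(not A) = 1 - 0.1220 = 0.8780

P(not A) = 0.8780


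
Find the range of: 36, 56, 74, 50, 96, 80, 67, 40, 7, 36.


Max = 96, Min = 7
Range = 96 - 7 = 89

Range = 89


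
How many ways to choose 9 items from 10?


C(10,9) = 10!/(9! × 1!)
= 3628800/(362880 × 1)
= 10

C(10,9) = 10


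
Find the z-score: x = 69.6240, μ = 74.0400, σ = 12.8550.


z = (69.6240 - 74.0400)/12.8550
= -4.4160/12.8550
= -0.3435

z = -0.3435


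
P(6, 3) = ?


P(6,3) = 6!/3!
= 720/6
= 120

P(6,3) = 120


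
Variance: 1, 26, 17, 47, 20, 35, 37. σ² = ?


Mean = 26.1429
Squared deviations: 632.1633, 0.0204, 83.5918, 435.0204, 37.7347, 78.4490, 117.8776
Sum = 1384.8571
Variance = 1384.8571/7 = 197.8367

Variance = 197.8367


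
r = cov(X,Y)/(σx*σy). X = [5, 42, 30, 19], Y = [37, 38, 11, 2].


Mean X = 24.0000, Mean Y = 22.0000
SD X = 13.656500, SD Y = 15.827192
Cov = 9.250000
r = 9.250000/(13.656500*15.827192) = 0.0428

r = 0.0428


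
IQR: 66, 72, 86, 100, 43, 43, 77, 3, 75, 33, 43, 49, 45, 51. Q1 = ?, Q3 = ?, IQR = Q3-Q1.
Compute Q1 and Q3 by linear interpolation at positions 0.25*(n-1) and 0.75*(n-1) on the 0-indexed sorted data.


Sorted: 3, 33, 43, 43, 43, 45, 49, 51, 66, 72, 75, 77, 86, 100
Q1 (25th %ile) = 43.0000
Q3 (75th %ile) = 74.2500
IQR = 74.2500 - 43.0000 = 31.2500

IQR = 31.2500


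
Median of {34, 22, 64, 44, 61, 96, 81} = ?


Sorted: 22, 34, 44, 61, 64, 81, 96
n = 7 (odd)
Middle value = 61

Median = 61


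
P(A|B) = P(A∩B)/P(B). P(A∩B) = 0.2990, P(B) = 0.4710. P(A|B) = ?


P(A|B) = 0.2990/0.4710 = 0.6348

P(A|B) = 0.6348


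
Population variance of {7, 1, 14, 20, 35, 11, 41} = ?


Mean = 18.4286
Squared deviations: 130.6122, 303.7551, 19.6122, 2.4694, 274.6122, 55.1837, 509.4694
Sum = 1295.7143
Variance = 1295.7143/7 = 185.1020

Variance = 185.1020


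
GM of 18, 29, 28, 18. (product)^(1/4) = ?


Product = 18 × 29 × 28 × 18 = 263088
GM = 263088^(1/4) = 22.6478

GM = 22.6478


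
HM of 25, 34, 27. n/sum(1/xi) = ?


Sum of reciprocals = 1/25 + 1/34 + 1/27 = 0.106449
HM = 3/0.106449 = 28.1826

HM = 28.1826


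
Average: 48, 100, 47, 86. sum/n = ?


Sum = 48 + 100 + 47 + 86 = 281
n = 4
Mean = 281/4 = 70.2500

Mean = 70.2500


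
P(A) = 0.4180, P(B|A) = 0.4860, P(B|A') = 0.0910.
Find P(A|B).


P(B) = P(B|A)*P(A) + P(B|A')*P(A')
= 0.4860*0.4180 + 0.0910*0.5820
= 0.203148 + 0.052962 = 0.256110
P(A|B) = 0.203148/0.256110 = 0.7932

P(A|B) = 0.7932


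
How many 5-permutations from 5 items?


P(5,5) = 5!/0!
= 120/1
= 120

P(5,5) = 120


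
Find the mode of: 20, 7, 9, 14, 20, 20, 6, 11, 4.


Frequencies: 4:1, 6:1, 7:1, 9:1, 11:1, 14:1, 20:3
Max frequency = 3
Mode = 20

Mode = 20


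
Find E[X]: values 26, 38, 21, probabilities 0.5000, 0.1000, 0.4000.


E[X] = 26*0.5000 + 38*0.1000 + 21*0.4000
= 13.0000 + 3.8000 + 8.4000
= 25.2000

E[X] = 25.2000


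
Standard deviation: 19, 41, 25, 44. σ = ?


Mean = 32.2500
Variance = 110.6875
SD = sqrt(110.6875) = 10.5208

SD = 10.5208


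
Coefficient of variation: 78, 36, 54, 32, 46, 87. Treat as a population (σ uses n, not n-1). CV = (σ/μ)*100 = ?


Mean = 55.5000
SD = 20.5081
CV = (20.5081/55.5000)*100 = 36.9516%

CV = 36.9516%


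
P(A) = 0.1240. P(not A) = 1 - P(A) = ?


P(not A) = 1 - 0.1240 = 0.8760

P(not A) = 0.8760


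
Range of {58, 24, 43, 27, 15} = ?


Max = 58, Min = 15
Range = 58 - 15 = 43

Range = 43


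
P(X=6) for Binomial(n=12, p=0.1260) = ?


C(12,6) = 924
p^6 = 4.001504e-06
(1-p)^6 = 0.445727
P = 924 * 4.001504e-06 * 0.445727 = 0.0016

P(X=6) = 0.0016


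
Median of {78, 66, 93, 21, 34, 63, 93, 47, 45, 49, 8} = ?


Sorted: 8, 21, 34, 45, 47, 49, 63, 66, 78, 93, 93
n = 11 (odd)
Middle value = 49

Median = 49


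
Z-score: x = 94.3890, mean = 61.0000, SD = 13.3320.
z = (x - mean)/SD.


z = (94.3890 - 61.0000)/13.3320
= 33.3890/13.3320
= 2.5044

z = 2.5044


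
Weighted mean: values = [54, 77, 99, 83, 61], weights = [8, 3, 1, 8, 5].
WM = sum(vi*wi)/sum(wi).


Numerator = 54*8 + 77*3 + 99*1 + 83*8 + 61*5 = 1731
Denominator = 8 + 3 + 1 + 8 + 5 = 25
WM = 1731/25 = 69.2400

WM = 69.2400


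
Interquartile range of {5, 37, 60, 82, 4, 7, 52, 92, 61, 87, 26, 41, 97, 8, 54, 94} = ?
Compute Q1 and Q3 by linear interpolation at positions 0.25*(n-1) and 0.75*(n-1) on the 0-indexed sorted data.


Sorted: 4, 5, 7, 8, 26, 37, 41, 52, 54, 60, 61, 82, 87, 92, 94, 97
Q1 (25th %ile) = 21.5000
Q3 (75th %ile) = 83.2500
IQR = 83.2500 - 21.5000 = 61.7500

IQR = 61.7500


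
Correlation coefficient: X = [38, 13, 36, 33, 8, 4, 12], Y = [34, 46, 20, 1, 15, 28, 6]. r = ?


Mean X = 20.5714, Mean Y = 21.4286
SD X = 13.414887, SD Y = 14.656614
Cov = -19.816327
r = -19.816327/(13.414887*14.656614) = -0.1008

r = -0.1008


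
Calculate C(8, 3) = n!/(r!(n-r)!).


C(8,3) = 8!/(3! × 5!)
= 40320/(6 × 120)
= 56

C(8,3) = 56


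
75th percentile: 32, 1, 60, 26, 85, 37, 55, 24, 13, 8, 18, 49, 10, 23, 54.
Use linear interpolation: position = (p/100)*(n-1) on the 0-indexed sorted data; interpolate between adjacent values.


Sorted: 1, 8, 10, 13, 18, 23, 24, 26, 32, 37, 49, 54, 55, 60, 85
n = 15
Index = 75/100 * 14 = 10.5000
Lower = data[10] = 49, Upper = data[11] = 54
P75 = 49 + 0.5000*(5) = 51.5000

P75 = 51.5000


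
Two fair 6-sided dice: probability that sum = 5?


Total outcomes = 6×6 = 36
Favorable (sum = 5): 4
P = 4/36 = 0.1111

P = 0.1111


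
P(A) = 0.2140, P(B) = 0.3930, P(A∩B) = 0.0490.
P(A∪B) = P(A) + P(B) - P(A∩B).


P(A∪B) = 0.2140 + 0.3930 - 0.0490
= 0.6070 - 0.0490
= 0.5580

P(A∪B) = 0.5580


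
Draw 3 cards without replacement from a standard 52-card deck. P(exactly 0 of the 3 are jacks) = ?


Hypergeometric: P(X=0) = C(4,0)·C(48,3) / C(52,3)
= 1 × 17296 / 22100
= 17296/22100 = 0.7826

P = 0.7826


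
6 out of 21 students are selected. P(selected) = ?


P = 6/21 = 0.2857

P = 0.2857


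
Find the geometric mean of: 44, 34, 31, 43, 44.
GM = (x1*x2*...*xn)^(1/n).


Product = 44 × 34 × 31 × 43 × 44 = 87743392
GM = 87743392^(1/5) = 38.7831

GM = 38.7831


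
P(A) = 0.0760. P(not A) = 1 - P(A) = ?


P(not A) = 1 - 0.0760 = 0.9240

P(not A) = 0.9240


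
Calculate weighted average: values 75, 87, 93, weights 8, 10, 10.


Numerator = 75*8 + 87*10 + 93*10 = 2400
Denominator = 8 + 10 + 10 = 28
WM = 2400/28 = 85.7143

WM = 85.7143


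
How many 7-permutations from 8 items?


P(8,7) = 8!/1!
= 40320/1
= 40320

P(8,7) = 40320


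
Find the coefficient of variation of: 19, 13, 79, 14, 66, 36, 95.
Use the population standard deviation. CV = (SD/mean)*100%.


Mean = 46.0000
SD = 31.2410
CV = (31.2410/46.0000)*100 = 67.9152%

CV = 67.9152%


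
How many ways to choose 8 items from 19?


C(19,8) = 19!/(8! × 11!)
= 121645100408832000/(40320 × 39916800)
= 75582

C(19,8) = 75582


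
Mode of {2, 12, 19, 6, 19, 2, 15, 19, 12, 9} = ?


Frequencies: 2:2, 6:1, 9:1, 12:2, 15:1, 19:3
Max frequency = 3
Mode = 19

Mode = 19


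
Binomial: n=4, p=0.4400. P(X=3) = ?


C(4,3) = 4
p^3 = 0.085184
(1-p)^1 = 0.560000
P = 4 * 0.085184 * 0.560000 = 0.1908

P(X=3) = 0.1908


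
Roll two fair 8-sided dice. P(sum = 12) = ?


Total outcomes = 8×8 = 64
Favorable (sum = 12): 5
P = 5/64 = 0.0781

P = 0.0781


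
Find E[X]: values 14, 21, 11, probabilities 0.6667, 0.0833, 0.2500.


E[X] = 14*0.6667 + 21*0.0833 + 11*0.2500
= 9.3338 + 1.7493 + 2.7500
= 13.8331

E[X] = 13.8331


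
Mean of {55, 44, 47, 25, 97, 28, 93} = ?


Sum = 55 + 44 + 47 + 25 + 97 + 28 + 93 = 389
n = 7
Mean = 389/7 = 55.5714

Mean = 55.5714


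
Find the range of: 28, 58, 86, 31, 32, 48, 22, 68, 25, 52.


Max = 86, Min = 22
Range = 86 - 22 = 64

Range = 64


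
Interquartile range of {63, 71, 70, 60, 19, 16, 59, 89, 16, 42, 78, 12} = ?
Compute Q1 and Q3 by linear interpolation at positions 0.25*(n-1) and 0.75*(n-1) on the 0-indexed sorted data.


Sorted: 12, 16, 16, 19, 42, 59, 60, 63, 70, 71, 78, 89
Q1 (25th %ile) = 18.2500
Q3 (75th %ile) = 70.2500
IQR = 70.2500 - 18.2500 = 52.0000

IQR = 52.0000


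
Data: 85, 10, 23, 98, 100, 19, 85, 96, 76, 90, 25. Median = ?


Sorted: 10, 19, 23, 25, 76, 85, 85, 90, 96, 98, 100
n = 11 (odd)
Middle value = 85

Median = 85


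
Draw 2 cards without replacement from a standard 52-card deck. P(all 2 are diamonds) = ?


P(all diamonds) = (13/52) × (12/51)
= 0.0588

P = 0.0588


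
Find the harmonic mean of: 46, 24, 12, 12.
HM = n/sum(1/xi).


Sum of reciprocals = 1/46 + 1/24 + 1/12 + 1/12 = 0.230072
HM = 4/0.230072 = 17.3858

HM = 17.3858


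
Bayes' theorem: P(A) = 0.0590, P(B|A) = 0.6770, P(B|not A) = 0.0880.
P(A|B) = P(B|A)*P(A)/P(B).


P(B) = P(B|A)*P(A) + P(B|A')*P(A')
= 0.6770*0.0590 + 0.0880*0.9410
= 0.039943 + 0.082808 = 0.122751
P(A|B) = 0.039943/0.122751 = 0.3254

P(A|B) = 0.3254


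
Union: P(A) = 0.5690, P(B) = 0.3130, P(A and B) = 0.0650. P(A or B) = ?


P(A∪B) = 0.5690 + 0.3130 - 0.0650
= 0.8820 - 0.0650
= 0.8170

P(A∪B) = 0.8170


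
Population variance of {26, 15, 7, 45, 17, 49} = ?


Mean = 26.5000
Squared deviations: 0.2500, 132.2500, 380.2500, 342.2500, 90.2500, 506.2500
Sum = 1451.5000
Variance = 1451.5000/6 = 241.9167

Variance = 241.9167


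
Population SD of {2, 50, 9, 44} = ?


Mean = 26.2500
Variance = 441.1875
SD = sqrt(441.1875) = 21.0045

SD = 21.0045


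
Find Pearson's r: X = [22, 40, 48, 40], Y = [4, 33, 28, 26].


Mean X = 37.5000, Mean Y = 22.7500
SD X = 9.526279, SD Y = 11.121488
Cov = 94.875000
r = 94.875000/(9.526279*11.121488) = 0.8955

r = 0.8955


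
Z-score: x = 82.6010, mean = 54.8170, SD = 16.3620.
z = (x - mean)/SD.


z = (82.6010 - 54.8170)/16.3620
= 27.7840/16.3620
= 1.6981

z = 1.6981


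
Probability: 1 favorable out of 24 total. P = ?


P = 1/24 = 0.0417

P = 0.0417


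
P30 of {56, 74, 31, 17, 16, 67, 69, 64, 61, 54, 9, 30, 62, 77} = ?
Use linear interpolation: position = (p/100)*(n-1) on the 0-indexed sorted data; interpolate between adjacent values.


Sorted: 9, 16, 17, 30, 31, 54, 56, 61, 62, 64, 67, 69, 74, 77
n = 14
Index = 30/100 * 13 = 3.9000
Lower = data[3] = 30, Upper = data[4] = 31
P30 = 30 + 0.9000*(1) = 30.9000

P30 = 30.9000


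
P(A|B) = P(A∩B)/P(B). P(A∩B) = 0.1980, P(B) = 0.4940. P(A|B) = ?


P(A|B) = 0.1980/0.4940 = 0.4008

P(A|B) = 0.4008


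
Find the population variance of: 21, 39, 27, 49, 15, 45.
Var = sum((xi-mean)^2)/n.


Mean = 32.6667
Squared deviations: 136.1111, 40.1111, 32.1111, 266.7778, 312.1111, 152.1111
Sum = 939.3333
Variance = 939.3333/6 = 156.5556

Variance = 156.5556


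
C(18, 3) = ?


C(18,3) = 18!/(3! × 15!)
= 6402373705728000/(6 × 1307674368000)
= 816

C(18,3) = 816


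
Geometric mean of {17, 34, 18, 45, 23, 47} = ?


Product = 17 × 34 × 18 × 45 × 23 × 47 = 506102580
GM = 506102580^(1/6) = 28.2297

GM = 28.2297


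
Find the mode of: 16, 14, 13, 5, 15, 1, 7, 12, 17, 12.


Frequencies: 1:1, 5:1, 7:1, 12:2, 13:1, 14:1, 15:1, 16:1, 17:1
Max frequency = 2
Mode = 12

Mode = 12


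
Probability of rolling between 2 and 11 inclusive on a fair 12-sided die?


Favorable outcomes (2 ≤ roll ≤ 11): 10
Total outcomes = 12
P = 10/12 = 0.8333

P = 0.8333


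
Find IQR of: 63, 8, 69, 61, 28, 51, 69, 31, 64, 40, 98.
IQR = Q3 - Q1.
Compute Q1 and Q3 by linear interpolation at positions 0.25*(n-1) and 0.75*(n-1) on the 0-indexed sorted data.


Sorted: 8, 28, 31, 40, 51, 61, 63, 64, 69, 69, 98
Q1 (25th %ile) = 35.5000
Q3 (75th %ile) = 66.5000
IQR = 66.5000 - 35.5000 = 31.0000

IQR = 31.0000


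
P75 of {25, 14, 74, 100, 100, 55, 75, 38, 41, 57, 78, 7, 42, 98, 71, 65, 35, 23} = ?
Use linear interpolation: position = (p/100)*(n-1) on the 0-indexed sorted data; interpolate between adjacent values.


Sorted: 7, 14, 23, 25, 35, 38, 41, 42, 55, 57, 65, 71, 74, 75, 78, 98, 100, 100
n = 18
Index = 75/100 * 17 = 12.7500
Lower = data[12] = 74, Upper = data[13] = 75
P75 = 74 + 0.7500*(1) = 74.7500

P75 = 74.7500


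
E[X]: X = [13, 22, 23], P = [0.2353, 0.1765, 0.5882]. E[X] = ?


E[X] = 13*0.2353 + 22*0.1765 + 23*0.5882
= 3.0589 + 3.8830 + 13.5286
= 20.4705

E[X] = 20.4705


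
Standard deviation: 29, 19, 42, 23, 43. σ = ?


Mean = 31.2000
Variance = 95.3600
SD = sqrt(95.3600) = 9.7652

SD = 9.7652


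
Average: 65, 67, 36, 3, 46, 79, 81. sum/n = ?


Sum = 65 + 67 + 36 + 3 + 46 + 79 + 81 = 377
n = 7
Mean = 377/7 = 53.8571

Mean = 53.8571


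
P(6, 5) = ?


P(6,5) = 6!/1!
= 720/1
= 720

P(6,5) = 720


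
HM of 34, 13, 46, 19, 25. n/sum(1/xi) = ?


Sum of reciprocals = 1/34 + 1/13 + 1/46 + 1/19 + 1/25 = 0.220706
HM = 5/0.220706 = 22.6546

HM = 22.6546


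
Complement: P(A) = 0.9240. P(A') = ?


P(not A) = 1 - 0.9240 = 0.0760

P(not A) = 0.0760


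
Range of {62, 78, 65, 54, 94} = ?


Max = 94, Min = 54
Range = 94 - 54 = 40

Range = 40


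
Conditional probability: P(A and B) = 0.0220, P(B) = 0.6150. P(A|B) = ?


P(A|B) = 0.0220/0.6150 = 0.0358

P(A|B) = 0.0358


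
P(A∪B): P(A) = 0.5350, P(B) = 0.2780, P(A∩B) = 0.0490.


P(A∪B) = 0.5350 + 0.2780 - 0.0490
= 0.8130 - 0.0490
= 0.7640

P(A∪B) = 0.7640


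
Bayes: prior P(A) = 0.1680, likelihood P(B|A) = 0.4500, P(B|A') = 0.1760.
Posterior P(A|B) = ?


P(B) = P(B|A)*P(A) + P(B|A')*P(A')
= 0.4500*0.1680 + 0.1760*0.8320
= 0.075600 + 0.146432 = 0.222032
P(A|B) = 0.075600/0.222032 = 0.3405

P(A|B) = 0.3405


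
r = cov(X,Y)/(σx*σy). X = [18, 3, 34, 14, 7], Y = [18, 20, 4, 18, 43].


Mean X = 15.2000, Mean Y = 20.6000
SD X = 10.759182, SD Y = 12.579348
Cov = -98.520000
r = -98.520000/(10.759182*12.579348) = -0.7279

r = -0.7279


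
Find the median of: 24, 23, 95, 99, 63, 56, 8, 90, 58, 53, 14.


Sorted: 8, 14, 23, 24, 53, 56, 58, 63, 90, 95, 99
n = 11 (odd)
Middle value = 56

Median = 56


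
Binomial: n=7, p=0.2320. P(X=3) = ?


C(7,3) = 35
p^3 = 0.012487
(1-p)^4 = 0.347892
P = 35 * 0.012487 * 0.347892 = 0.1520

P(X=3) = 0.1520


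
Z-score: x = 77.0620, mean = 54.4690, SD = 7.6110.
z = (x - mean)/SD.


z = (77.0620 - 54.4690)/7.6110
= 22.5930/7.6110
= 2.9685

z = 2.9685


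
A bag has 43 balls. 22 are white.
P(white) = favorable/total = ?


P = 22/43 = 0.5116

P = 0.5116


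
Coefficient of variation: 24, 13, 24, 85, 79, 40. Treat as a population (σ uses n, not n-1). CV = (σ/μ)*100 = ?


Mean = 44.1667
SD = 27.9369
CV = (27.9369/44.1667)*100 = 63.2534%

CV = 63.2534%


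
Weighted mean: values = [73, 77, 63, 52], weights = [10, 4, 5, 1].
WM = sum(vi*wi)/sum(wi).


Numerator = 73*10 + 77*4 + 63*5 + 52*1 = 1405
Denominator = 10 + 4 + 5 + 1 = 20
WM = 1405/20 = 70.2500

WM = 70.2500


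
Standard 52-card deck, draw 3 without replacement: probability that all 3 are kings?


P(all kings) = (4/52) × (3/51) × (2/50)
= 0.0002

P = 0.0002


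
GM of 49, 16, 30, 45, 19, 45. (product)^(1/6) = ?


Product = 49 × 16 × 30 × 45 × 19 × 45 = 904932000
GM = 904932000^(1/6) = 31.1006

GM = 31.1006


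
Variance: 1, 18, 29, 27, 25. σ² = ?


Mean = 20.0000
Squared deviations: 361.0000, 4.0000, 81.0000, 49.0000, 25.0000
Sum = 520.0000
Variance = 520.0000/5 = 104.0000

Variance = 104.0000


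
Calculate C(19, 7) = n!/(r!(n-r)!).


C(19,7) = 19!/(7! × 12!)
= 121645100408832000/(5040 × 479001600)
= 50388

C(19,7) = 50388


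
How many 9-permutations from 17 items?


P(17,9) = 17!/8!
= 355687428096000/40320
= 8821612800

P(17,9) = 8821612800


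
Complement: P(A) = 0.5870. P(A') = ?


P(not A) = 1 - 0.5870 = 0.4130

P(not A) = 0.4130


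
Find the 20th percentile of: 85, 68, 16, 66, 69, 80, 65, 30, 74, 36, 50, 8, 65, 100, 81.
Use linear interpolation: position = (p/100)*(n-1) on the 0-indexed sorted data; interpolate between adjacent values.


Sorted: 8, 16, 30, 36, 50, 65, 65, 66, 68, 69, 74, 80, 81, 85, 100
n = 15
Index = 20/100 * 14 = 2.8000
Lower = data[2] = 30, Upper = data[3] = 36
P20 = 30 + 0.8000*(6) = 34.8000

P20 = 34.8000


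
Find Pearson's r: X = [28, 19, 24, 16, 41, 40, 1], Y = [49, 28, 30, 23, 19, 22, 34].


Mean X = 24.1429, Mean Y = 29.2857
SD X = 12.977217, SD Y = 9.345958
Cov = -37.755102
r = -37.755102/(12.977217*9.345958) = -0.3113

r = -0.3113


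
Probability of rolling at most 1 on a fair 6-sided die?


Favorable outcomes (roll ≤ 1): 1
Total outcomes = 6
P = 1/6 = 0.1667

P = 0.1667


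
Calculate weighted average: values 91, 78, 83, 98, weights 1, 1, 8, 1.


Numerator = 91*1 + 78*1 + 83*8 + 98*1 = 931
Denominator = 1 + 1 + 8 + 1 = 11
WM = 931/11 = 84.6364

WM = 84.6364


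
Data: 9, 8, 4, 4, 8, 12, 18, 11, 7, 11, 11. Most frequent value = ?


Frequencies: 4:2, 7:1, 8:2, 9:1, 11:3, 12:1, 18:1
Max frequency = 3
Mode = 11

Mode = 11


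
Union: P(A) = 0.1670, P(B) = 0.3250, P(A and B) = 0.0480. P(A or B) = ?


P(A∪B) = 0.1670 + 0.3250 - 0.0480
= 0.4920 - 0.0480
= 0.4440

P(A∪B) = 0.4440


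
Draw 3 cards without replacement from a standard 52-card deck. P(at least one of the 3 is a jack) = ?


P(at least one) = 1 - P(none)
P(none) = (48/52) × (47/51) × (46/50) = 0.782624
P(at least one) = 1 - 0.782624 = 0.2174

P = 0.2174


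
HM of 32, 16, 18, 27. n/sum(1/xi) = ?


Sum of reciprocals = 1/32 + 1/16 + 1/18 + 1/27 = 0.186343
HM = 4/0.186343 = 21.4658

HM = 21.4658


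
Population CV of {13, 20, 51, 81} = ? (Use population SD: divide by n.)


Mean = 41.2500
SD = 27.0405
CV = (27.0405/41.2500)*100 = 65.5527%

CV = 65.5527%


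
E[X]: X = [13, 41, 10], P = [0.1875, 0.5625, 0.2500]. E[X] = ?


E[X] = 13*0.1875 + 41*0.5625 + 10*0.2500
= 2.4375 + 23.0625 + 2.5000
= 28.0000

E[X] = 28.0000


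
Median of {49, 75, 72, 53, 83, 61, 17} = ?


Sorted: 17, 49, 53, 61, 72, 75, 83
n = 7 (odd)
Middle value = 61

Median = 61


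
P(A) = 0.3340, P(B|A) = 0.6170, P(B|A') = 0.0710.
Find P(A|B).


P(B) = P(B|A)*P(A) + P(B|A')*P(A')
= 0.6170*0.3340 + 0.0710*0.6660
= 0.206078 + 0.047286 = 0.253364
P(A|B) = 0.206078/0.253364 = 0.8134

P(A|B) = 0.8134


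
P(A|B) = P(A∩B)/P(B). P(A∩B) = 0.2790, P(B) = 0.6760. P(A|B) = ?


P(A|B) = 0.2790/0.6760 = 0.4127

P(A|B) = 0.4127


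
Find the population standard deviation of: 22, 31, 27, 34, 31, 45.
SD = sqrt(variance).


Mean = 31.6667
Variance = 49.8889
SD = sqrt(49.8889) = 7.0632

SD = 7.0632
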